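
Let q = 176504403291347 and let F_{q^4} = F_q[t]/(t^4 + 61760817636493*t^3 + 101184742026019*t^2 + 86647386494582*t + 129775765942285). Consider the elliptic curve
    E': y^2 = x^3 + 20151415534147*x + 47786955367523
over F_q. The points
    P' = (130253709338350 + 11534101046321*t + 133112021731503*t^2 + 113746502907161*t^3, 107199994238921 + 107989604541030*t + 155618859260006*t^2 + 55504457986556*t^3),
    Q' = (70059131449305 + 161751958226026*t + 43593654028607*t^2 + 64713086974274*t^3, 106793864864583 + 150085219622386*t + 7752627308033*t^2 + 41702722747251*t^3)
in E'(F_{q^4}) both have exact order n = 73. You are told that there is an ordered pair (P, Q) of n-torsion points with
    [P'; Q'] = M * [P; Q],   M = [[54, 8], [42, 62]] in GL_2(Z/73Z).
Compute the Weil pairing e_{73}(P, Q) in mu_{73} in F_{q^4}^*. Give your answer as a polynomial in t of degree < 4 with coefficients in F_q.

78236806421412 + 156383725298795*t + 72290092405709*t^2 + 26054977621269*t^3

Since e_{73}(P,P)=e_{73}(Q,Q)=1 and e_{73}(Q,P)=e_{73}(P,Q)^{-1}, expanding e_{73}(54*P + 8*Q,42*P + 62*Q) leaves e(P,Q)^det(M).
Hence e(P,Q) = e(P',Q')^{50} where 50 = 19^{-1} mod 73.
Miller loop for e_{73} over F_{176504403291347^4}: bits of 73 = 1001001; 6 double steps + 2 add steps, l/v at each.
e_{73}(P',Q') = 169778850928572 + 156471061046522*t + 78802197856720*t^2 + 80415000604819*t^3.
Raise to 50: e(P,Q) = 78236806421412 + 156383725298795*t + 72290092405709*t^2 + 26054977621269*t^3 in mu_{73}.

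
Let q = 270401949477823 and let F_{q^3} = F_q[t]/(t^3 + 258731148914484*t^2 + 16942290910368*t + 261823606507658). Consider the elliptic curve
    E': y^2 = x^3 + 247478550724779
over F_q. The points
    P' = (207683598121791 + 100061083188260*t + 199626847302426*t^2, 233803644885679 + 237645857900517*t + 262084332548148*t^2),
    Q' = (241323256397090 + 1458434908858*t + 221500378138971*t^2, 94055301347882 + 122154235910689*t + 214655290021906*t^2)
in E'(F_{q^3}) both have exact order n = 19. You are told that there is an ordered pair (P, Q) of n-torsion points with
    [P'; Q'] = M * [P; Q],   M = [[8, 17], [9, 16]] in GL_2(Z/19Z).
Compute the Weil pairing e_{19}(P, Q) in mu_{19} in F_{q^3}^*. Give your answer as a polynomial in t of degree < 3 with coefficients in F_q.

Alternating bilinearity on E[19] (values in mu_{19} in F_{270401949477823^3}) gives e(P',Q') = e(P,Q)^det(M).
Inverting 13 mod 19: 3. Thus e_{19}(P,Q) = e(P',Q')^{3}.
Run Miller on y^2=x^3+247478550724779 over F_{270401949477823}: ladder 10011 (5 bits); e = f_P(D_Q)/f_Q(D_P).
So e_{19}(P',Q') = 25282284674843 + 171708993083079*t + 168888759716949*t^2.
Raise to 3: e(P,Q) = 30795003603942 + 226584181465096*t + 8462608544371*t^2 in mu_{19}.

30795003603942 + 226584181465096*t + 8462608544371*t^2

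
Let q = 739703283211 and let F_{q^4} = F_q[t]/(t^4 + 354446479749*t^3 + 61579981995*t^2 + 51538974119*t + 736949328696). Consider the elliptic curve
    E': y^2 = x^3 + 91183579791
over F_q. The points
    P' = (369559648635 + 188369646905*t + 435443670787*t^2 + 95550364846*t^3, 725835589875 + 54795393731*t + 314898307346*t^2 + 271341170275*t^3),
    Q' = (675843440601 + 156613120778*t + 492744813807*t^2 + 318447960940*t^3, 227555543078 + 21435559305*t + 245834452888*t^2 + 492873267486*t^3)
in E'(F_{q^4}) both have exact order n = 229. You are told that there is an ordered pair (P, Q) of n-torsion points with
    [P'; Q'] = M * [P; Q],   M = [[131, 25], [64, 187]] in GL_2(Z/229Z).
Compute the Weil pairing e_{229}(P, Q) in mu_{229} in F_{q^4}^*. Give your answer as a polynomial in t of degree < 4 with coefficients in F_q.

344856049062 + 707719391634*t + 200847478273*t^2 + 634833140275*t^3

Under M = [[131,25],[64,187]] in GL_2(Z/229), e_{229}(P',Q') = e_{229}(P,Q)^(131*187-25*64 mod 229).
det M = 131*187 - 25*64 = 22897 = 226 (mod 229); 226^{-1} = 76 (mod 229).
n = 229 = (11100101)_2 (8 bits, wt 5); accumulate f_{229,P'}(Q'+S)/f_{229,P'}(S) along the 7-step ladder.
So e_{229}(P',Q') = 584481104971 + 401454077524*t + 522048131650*t^2 + 617194868462*t^3.
Raise to 76: e(P,Q) = 344856049062 + 707719391634*t + 200847478273*t^2 + 634833140275*t^3 in mu_{229}.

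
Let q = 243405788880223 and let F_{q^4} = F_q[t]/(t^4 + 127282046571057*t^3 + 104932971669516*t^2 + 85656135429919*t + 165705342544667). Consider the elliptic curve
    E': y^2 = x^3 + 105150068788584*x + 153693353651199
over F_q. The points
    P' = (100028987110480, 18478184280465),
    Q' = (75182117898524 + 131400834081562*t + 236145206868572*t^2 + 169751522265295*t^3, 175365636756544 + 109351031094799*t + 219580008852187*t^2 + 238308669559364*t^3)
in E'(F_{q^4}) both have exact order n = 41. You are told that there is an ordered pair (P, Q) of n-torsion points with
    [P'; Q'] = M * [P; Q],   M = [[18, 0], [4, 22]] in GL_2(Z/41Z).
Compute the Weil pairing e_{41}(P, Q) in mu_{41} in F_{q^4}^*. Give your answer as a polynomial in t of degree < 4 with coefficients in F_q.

114826794691480 + 47018001147143*t + 48901801627566*t^2 + 80998524454635*t^3

Since e_{41}(P,P)=e_{41}(Q,Q)=1 and e_{41}(Q,P)=e_{41}(P,Q)^{-1}, expanding e_{41}(18*P,4*P + 22*Q) leaves e(P,Q)^det(M).
18*22 - 0*4 = 396; reduced mod 41: det = 27, inverse 38.
6-bit Miller (101001) on E'/F_{243405788880223} with a'=105150068788584, b'=153693353651199: accumulate tangent/chord ratios at Q'+S and P'+S'.
The quotient is 205809594639028 + 65219763700803*t + 140284639885297*t^2 + 175391899125432*t^3.
Thus e_{41}(P,Q) = 114826794691480 + 47018001147143*t + 48901801627566*t^2 + 80998524454635*t^3.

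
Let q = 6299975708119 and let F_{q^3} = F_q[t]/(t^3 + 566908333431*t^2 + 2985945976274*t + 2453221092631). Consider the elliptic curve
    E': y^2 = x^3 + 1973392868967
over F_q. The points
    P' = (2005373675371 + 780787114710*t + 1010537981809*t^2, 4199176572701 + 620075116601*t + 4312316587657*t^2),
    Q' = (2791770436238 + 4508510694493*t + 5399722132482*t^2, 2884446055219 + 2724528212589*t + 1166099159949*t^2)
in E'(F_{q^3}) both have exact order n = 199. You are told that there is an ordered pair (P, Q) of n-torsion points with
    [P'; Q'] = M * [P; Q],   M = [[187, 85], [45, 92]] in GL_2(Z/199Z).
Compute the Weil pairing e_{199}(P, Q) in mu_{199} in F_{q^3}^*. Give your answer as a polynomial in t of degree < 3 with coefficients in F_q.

3713137237335 + 4910427074540*t + 4907172278149*t^2

The 199-Weil pairing on E[199] over F_{6299975708119} is alternating-bilinear: e_{199}(P',Q') = e_{199}(P,Q)^det(M).
det(M) mod 199 = 46; its inverse in (Z/199)^* is 13 (check: 46*13 mod 199 = 1).
8-bit Miller (11000111) on E'/F_{6299975708119} with a'=0, b'=1973392868967: accumulate tangent/chord ratios at Q'+S and P'+S'.
Result: e(P',Q') = 2321331413908 + 2330162792110*t + 4080495401698*t^2.
Raise to 13: e(P,Q) = 3713137237335 + 4910427074540*t + 4907172278149*t^2 in mu_{199}.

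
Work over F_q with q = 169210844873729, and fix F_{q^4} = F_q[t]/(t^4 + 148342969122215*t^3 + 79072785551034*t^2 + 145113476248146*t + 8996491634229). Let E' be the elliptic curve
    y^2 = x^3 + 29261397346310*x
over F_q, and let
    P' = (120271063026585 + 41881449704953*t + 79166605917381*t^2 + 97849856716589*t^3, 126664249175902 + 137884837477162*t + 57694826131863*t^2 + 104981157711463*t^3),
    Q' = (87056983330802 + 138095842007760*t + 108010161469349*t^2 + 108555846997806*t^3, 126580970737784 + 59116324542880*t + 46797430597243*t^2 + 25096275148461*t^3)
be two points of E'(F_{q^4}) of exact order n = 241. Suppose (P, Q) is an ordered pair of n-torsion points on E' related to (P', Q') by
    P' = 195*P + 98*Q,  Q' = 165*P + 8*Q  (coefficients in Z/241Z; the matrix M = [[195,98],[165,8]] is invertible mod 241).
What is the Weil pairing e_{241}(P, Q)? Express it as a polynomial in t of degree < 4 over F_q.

Under M = [[195,98],[165,8]] in GL_2(Z/241), e_{241}(P',Q') = e_{241}(P,Q)^(195*8-98*165 mod 241).
Inverting 91 mod 241: 98. Thus e_{241}(P,Q) = e(P',Q')^{98}.
Run Miller on y^2=x^3+29261397346310*x over F_{169210844873729}: ladder 11110001 (8 bits); e = f_P(D_Q)/f_Q(D_P).
f_P(D_Q)/f_Q(D_P) = 108878963215979 + 58640601475807*t + 82207432027192*t^2 + 122777080986122*t^3.
Raise to 98: e(P,Q) = 159888385029215 + 64255805827943*t + 154130357971993*t^2 + 56267280618949*t^3 in mu_{241}.

159888385029215 + 64255805827943*t + 154130357971993*t^2 + 56267280618949*t^3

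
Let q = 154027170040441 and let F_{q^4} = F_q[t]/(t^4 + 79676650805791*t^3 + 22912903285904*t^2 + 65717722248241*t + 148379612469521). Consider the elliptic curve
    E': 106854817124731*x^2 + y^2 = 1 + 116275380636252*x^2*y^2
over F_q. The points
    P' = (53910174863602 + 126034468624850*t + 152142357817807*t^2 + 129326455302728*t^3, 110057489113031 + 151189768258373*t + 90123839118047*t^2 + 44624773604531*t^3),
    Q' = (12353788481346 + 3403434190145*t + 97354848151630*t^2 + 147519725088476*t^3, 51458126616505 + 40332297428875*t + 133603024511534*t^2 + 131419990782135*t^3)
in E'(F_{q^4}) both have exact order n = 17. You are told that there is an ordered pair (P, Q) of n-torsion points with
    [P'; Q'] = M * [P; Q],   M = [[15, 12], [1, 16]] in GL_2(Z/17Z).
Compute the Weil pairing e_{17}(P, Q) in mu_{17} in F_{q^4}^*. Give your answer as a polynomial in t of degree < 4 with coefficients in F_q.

84133426893404 + 39096190499421*t + 90277748588973*t^2 + 33500212402345*t^3

Alternating bilinearity on E[17] (values in mu_{17} in F_{154027170040441^4}) gives e(P',Q') = e(P,Q)^det(M).
15*16 - 12*1 = 228; reduced mod 17: det = 7, inverse 5.
Edwards->Montgomery: u=(1+y)/(1-y), v=u/x -> 153802372910451v^2=u^3+6638386025767u^2+u; then x_W=36151651632230u+11517171286757: y^2=x^3+48234113304579*x.
n = 17 = (10001)_2 (5 bits, wt 2); accumulate f_{17,P'}(Q'+S)/f_{17,P'}(S) along the 4-step ladder.
The quotient is 105121500066224 + 52764268341782*t + 26353290781045*t^2 + 29680058045452*t^3.
Finally e_{17}(P,Q) = 84133426893404 + 39096190499421*t + 90277748588973*t^2 + 33500212402345*t^3.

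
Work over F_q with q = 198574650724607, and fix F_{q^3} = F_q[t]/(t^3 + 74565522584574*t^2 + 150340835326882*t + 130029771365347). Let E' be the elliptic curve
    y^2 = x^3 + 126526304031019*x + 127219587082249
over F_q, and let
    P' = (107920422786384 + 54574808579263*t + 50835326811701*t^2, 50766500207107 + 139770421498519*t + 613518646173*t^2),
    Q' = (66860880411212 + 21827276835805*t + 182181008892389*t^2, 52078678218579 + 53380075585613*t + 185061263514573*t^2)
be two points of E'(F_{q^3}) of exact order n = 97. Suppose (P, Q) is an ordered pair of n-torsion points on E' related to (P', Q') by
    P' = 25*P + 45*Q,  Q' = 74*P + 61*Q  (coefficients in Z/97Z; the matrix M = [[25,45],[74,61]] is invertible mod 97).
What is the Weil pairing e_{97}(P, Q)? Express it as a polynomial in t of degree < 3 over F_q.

137995322164842 + 119485476747783*t + 134948659924027*t^2

Since e_{97}(P,P)=e_{97}(Q,Q)=1 and e_{97}(Q,P)=e_{97}(P,Q)^{-1}, expanding e_{97}(25*P + 45*Q,74*P + 61*Q) leaves e(P,Q)^det(M).
Hence e(P,Q) = e(P',Q')^{23} where 23 = 38^{-1} mod 97.
Miller loop for e_{97} over F_{198574650724607^3}: bits of 97 = 1100001; 6 double steps + 2 add steps, l/v at each.
The quotient is 62445364559945 + 118043817724049*t + 39415420295296*t^2.
Finally e_{97}(P,Q) = 137995322164842 + 119485476747783*t + 134948659924027*t^2.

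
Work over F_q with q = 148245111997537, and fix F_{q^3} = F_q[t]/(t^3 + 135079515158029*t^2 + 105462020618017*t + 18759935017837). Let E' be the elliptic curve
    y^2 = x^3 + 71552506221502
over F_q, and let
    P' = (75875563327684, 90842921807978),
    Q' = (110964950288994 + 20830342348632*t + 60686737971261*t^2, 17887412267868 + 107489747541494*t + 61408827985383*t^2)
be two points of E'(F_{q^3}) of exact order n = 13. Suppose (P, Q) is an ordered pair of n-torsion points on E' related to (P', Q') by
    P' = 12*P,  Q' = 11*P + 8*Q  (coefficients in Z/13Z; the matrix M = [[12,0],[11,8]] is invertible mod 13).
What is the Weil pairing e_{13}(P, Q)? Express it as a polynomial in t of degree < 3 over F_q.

44937232363620 + 2424617249081*t + 55933895615472*t^2

Since e_{13}(P,P)=e_{13}(Q,Q)=1 and e_{13}(Q,P)=e_{13}(P,Q)^{-1}, expanding e_{13}(12*P,11*P + 8*Q) leaves e(P,Q)^det(M).
12*8 - 0*11 = 96; reduced mod 13: det = 5, inverse 8.
Run Miller on y^2=x^3+71552506221502 over F_{148245111997537}: ladder 1101 (4 bits); e = f_P(D_Q)/f_Q(D_P).
Miller gives e_{13}(P',Q') = 64605300292226 + 85178863449227*t + 1579258160721*t^2 in F_{148245111997537^3}.
Thus e_{13}(P,Q) = 44937232363620 + 2424617249081*t + 55933895615472*t^2.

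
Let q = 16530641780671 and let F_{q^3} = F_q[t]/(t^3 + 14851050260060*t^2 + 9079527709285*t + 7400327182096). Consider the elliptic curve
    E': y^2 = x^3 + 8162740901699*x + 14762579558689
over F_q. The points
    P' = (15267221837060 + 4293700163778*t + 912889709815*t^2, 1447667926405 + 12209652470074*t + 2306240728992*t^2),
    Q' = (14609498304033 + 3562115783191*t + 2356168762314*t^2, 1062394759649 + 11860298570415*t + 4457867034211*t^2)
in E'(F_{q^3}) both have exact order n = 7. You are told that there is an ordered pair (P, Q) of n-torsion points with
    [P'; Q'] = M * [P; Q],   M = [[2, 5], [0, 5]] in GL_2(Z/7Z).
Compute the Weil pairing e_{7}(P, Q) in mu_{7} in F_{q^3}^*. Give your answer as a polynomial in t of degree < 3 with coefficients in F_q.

Alternating bilinearity on E[7] (values in mu_{7} in F_{16530641780671^3}) gives e(P',Q') = e(P,Q)^det(M).
2*5 - 5*0 = 10; reduced mod 7: det = 3, inverse 5.
Miller loop for e_{7} over F_{16530641780671^3}: bits of 7 = 111; 2 double steps + 2 add steps, l/v at each.
Result: e(P',Q') = 3686233620297 + 3047435689105*t + 11491707736099*t^2.
Finally e_{7}(P,Q) = 362974640602 + 4653253379331*t + 9736456316173*t^2.

362974640602 + 4653253379331*t + 9736456316173*t^2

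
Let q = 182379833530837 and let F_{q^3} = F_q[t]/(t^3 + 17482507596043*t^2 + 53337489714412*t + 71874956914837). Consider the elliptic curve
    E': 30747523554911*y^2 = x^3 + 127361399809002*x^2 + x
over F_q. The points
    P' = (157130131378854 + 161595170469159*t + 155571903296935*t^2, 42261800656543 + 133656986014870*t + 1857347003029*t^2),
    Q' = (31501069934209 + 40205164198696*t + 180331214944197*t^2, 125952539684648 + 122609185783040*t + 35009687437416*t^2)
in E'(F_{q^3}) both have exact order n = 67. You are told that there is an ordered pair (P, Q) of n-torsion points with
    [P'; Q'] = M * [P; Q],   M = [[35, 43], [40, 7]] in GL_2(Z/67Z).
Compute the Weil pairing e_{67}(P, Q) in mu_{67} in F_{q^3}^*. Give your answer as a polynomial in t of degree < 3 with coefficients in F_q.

e_{67}(aP+bQ,cP+dQ) = e_{67}(P,Q)^(ad-bc); with (a,b,c,d)=(35,43,40,7) this gives the det-67 law.
det(M) mod 67 = 66; its inverse in (Z/67)^* is 66 (check: 66*66 mod 67 = 1).
(x,y)|->(59921750723880x+51487633122542,59921750723880y) sends E' to y^2=x^3+50748283146442*x+88733671612447.
Double-and-add over 1000011: 7-1 doublings, 3-1 additions; each step l_{T,T}/v_{2T} or l_{T,P'}/v at Q'+S for random S.
So e_{67}(P',Q') = 105852564822150 + 118933634044046*t + 164702896517192*t^2.
Finally e_{67}(P,Q) = 56324894783823 + 40086172273777*t + 83092041115347*t^2.

56324894783823 + 40086172273777*t + 83092041115347*t^2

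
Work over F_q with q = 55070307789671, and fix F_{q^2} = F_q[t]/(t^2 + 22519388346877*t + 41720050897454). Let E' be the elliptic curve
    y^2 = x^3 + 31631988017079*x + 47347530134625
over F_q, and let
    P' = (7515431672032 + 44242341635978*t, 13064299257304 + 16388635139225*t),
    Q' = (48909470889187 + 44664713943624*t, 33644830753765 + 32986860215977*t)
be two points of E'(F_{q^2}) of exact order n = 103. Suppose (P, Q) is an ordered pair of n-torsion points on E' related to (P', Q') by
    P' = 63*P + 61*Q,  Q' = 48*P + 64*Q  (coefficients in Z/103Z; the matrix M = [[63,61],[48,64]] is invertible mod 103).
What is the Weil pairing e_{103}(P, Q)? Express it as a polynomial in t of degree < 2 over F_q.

11388996379754 + 995229795868*t

e_{103} is bilinear + alternating on E[103], so e_{103}(63*P + 61*Q, 48*P + 64*Q) = e_{103}(P,Q)^(63*64-61*48).
Inverting 74 mod 103: 71. Thus e_{103}(P,Q) = e(P',Q')^{71}.
Run Miller on y^2=x^3+31631988017079*x+47347530134625 over F_{55070307789671}: ladder 1100111 (7 bits); e = f_P(D_Q)/f_Q(D_P).
The quotient is 27798429242453 + 36602182929775*t.
(27798429242453 + 36602182929775*t)^{71} mod (55070307789671,f) = 11388996379754 + 995229795868*t.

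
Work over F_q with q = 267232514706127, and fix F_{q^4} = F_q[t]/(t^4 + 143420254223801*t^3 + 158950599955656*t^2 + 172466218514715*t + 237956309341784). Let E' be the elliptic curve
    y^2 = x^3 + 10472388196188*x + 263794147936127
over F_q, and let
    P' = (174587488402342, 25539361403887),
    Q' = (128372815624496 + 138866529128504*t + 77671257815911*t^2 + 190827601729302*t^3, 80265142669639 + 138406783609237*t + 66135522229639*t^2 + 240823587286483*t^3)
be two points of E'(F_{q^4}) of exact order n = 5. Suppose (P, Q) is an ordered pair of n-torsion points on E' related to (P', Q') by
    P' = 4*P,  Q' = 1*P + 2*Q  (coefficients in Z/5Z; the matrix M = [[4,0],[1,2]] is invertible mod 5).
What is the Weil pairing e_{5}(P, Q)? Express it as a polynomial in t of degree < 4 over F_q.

e_{5}(aP+bQ,cP+dQ) = e_{5}(P,Q)^(ad-bc); with (a,b,c,d)=(4,0,1,2) this gives the det-5 law.
det(M) mod 5 = 3; its inverse in (Z/5)^* is 2 (check: 3*2 mod 5 = 1).
Miller loop for e_{5} over F_{267232514706127^4}: bits of 5 = 101; 2 double steps + 1 add steps, l/v at each.
Result: e(P',Q') = 257743721007994 + 107904535214580*t + 60842135760624*t^2 + 47997444587223*t^3.
Hence e(P,Q) = 150764910355499 + 70656349477314*t + 53334276101815*t^2 + 75349836165076*t^3 in F_{267232514706127^4}^*.

150764910355499 + 70656349477314*t + 53334276101815*t^2 + 75349836165076*t^3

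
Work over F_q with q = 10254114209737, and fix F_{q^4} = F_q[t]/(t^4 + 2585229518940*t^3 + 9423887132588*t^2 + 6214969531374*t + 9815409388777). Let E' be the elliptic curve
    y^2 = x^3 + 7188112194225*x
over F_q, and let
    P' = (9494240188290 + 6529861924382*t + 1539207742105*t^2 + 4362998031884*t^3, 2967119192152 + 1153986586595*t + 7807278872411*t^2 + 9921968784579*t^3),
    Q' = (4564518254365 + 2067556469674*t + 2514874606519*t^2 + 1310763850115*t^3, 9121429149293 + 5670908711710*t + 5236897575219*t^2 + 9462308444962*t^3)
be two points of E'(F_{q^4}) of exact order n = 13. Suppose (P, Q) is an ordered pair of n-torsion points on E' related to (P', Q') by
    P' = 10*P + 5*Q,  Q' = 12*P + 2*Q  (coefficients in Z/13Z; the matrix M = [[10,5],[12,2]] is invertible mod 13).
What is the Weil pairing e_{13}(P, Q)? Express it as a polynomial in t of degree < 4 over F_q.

Under M = [[10,5],[12,2]] in GL_2(Z/13), e_{13}(P',Q') = e_{13}(P,Q)^(10*2-5*12 mod 13).
det(M) mod 13 = 12; its inverse in (Z/13)^* is 12 (check: 12*12 mod 13 = 1).
Run Miller on y^2=x^3+7188112194225*x over F_{10254114209737}: ladder 1101 (4 bits); e = f_P(D_Q)/f_Q(D_P).
Result: e(P',Q') = 6717579853360 + 2057704535380*t + 2936989937105*t^2 + 7572388294171*t^3.
Raise to 12: e(P,Q) = 4901143578659 + 2933001111070*t + 5787485489601*t^2 + 2456558466792*t^3 in mu_{13}.

4901143578659 + 2933001111070*t + 5787485489601*t^2 + 2456558466792*t^3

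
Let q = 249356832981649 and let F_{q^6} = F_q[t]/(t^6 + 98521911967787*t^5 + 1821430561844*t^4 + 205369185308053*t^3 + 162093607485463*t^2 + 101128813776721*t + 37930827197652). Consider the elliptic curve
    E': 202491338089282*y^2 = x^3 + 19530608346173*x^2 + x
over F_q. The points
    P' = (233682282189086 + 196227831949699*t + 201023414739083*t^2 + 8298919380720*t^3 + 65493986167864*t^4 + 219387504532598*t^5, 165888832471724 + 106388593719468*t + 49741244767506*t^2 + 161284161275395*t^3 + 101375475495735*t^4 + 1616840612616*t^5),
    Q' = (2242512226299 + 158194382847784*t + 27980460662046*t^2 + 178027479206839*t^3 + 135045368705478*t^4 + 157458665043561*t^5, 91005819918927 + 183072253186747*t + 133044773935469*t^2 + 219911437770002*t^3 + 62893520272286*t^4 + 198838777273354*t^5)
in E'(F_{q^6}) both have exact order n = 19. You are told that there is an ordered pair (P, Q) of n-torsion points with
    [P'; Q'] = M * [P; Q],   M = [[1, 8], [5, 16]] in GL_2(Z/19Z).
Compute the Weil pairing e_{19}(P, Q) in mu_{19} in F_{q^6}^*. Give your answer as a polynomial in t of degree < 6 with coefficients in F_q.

The 19-Weil pairing on E[19] over F_{249356832981649} is alternating-bilinear: e_{19}(P',Q') = e_{19}(P,Q)^det(M).
1*16 - 8*5 = -24; reduced mod 19: det = 14, inverse 15.
Montgomery->Weierstrass: x_W = 122925709795282*x+108454661173017, y_W=122925709795282*y on F_{249356832981649}; lands on y^2=x^3+242269701194241*x+21992995436587.
Double-and-add over 10011: 5-1 doublings, 3-1 additions; each step l_{T,T}/v_{2T} or l_{T,P'}/v at Q'+S for random S.
e_{19}(P',Q') = 117631448699207 + 134316334462431*t + 132941026516297*t^2 + 16454811132187*t^3 + 4610255865664*t^4 + 117918303525028*t^5.
e_{19}(P,Q) = (117631448699207 + 134316334462431*t + 132941026516297*t^2 + 16454811132187*t^3 + 4610255865664*t^4 + 117918303525028*t^5)^{15} = 132784250636451 + 6514852309247*t + 37653676283261*t^2 + 66545236102809*t^3 + 97896624533975*t^4 + 170539194122399*t^5.

132784250636451 + 6514852309247*t + 37653676283261*t^2 + 66545236102809*t^3 + 97896624533975*t^4 + 170539194122399*t^5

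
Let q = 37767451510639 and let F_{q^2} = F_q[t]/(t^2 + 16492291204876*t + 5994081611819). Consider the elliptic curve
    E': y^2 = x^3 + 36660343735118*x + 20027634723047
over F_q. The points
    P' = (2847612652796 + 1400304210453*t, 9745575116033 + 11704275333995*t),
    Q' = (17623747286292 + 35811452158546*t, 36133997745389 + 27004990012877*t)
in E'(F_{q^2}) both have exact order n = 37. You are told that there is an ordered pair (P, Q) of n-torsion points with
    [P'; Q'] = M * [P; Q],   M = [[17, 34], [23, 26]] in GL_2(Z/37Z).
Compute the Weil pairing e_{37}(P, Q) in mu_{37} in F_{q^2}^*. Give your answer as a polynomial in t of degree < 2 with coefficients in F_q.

The 37-Weil pairing on E[37] over F_{37767451510639} is alternating-bilinear: e_{37}(P',Q') = e_{37}(P,Q)^det(M).
Inverting 30 mod 37: 21. Thus e_{37}(P,Q) = e(P',Q')^{21}.
Miller loop for e_{37} over F_{37767451510639^2}: bits of 37 = 100101; 5 double steps + 2 add steps, l/v at each.
Miller gives e_{37}(P',Q') = 28010186267466 + 12050197266801*t in F_{37767451510639^2}.
Hence e(P,Q) = 16027113906791 + 37288667387167*t in F_{37767451510639^2}^*.

16027113906791 + 37288667387167*t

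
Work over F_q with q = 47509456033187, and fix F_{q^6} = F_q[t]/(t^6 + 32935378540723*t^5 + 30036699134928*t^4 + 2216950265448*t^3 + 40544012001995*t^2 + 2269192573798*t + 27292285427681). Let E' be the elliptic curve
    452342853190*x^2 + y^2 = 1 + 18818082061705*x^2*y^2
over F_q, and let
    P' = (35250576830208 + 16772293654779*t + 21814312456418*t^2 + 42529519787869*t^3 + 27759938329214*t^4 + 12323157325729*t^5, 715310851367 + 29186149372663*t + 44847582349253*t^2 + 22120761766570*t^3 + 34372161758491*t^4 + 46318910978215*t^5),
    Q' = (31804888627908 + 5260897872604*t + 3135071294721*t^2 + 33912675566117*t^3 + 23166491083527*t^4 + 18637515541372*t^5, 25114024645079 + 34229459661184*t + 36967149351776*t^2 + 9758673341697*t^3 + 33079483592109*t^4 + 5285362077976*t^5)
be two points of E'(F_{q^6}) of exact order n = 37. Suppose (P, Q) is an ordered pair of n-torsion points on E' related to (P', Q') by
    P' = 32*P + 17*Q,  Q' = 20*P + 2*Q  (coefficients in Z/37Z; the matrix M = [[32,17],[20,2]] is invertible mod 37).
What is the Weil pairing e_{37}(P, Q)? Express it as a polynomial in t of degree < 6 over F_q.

40018869271115 + 17493763959371*t + 4558265611405*t^2 + 43567003691576*t^3 + 16259997440971*t^4 + 16192753773580*t^5

e_{37}(aP+bQ,cP+dQ) = e_{37}(P,Q)^(ad-bc); with (a,b,c,d)=(32,17,20,2) this gives the det-37 law.
32*2 - 17*20 = -276; reduced mod 37: det = 20, inverse 13.
Edwards->Montgomery: u=(1+y)/(1-y), v=u/x -> 4189339932363v^2=u^3+16632552335311u^2+u; then x_W=7285929206168u+42802950846805: y^2=x^3+42734616811643*x+36229717523934.
Build f_{37,P'} and f_{37,Q'} via the 6-bit ladder of 37=100101_2; evaluate at shifted divisors; quotient in F_{47509456033187^6}.
Result: e(P',Q') = 45868258924790 + 27889355531288*t + 22490218061987*t^2 + 46416290464017*t^3 + 22270820435538*t^4 + 13012778893495*t^5.
Hence e(P,Q) = 40018869271115 + 17493763959371*t + 4558265611405*t^2 + 43567003691576*t^3 + 16259997440971*t^4 + 16192753773580*t^5 in F_{47509456033187^6}^*.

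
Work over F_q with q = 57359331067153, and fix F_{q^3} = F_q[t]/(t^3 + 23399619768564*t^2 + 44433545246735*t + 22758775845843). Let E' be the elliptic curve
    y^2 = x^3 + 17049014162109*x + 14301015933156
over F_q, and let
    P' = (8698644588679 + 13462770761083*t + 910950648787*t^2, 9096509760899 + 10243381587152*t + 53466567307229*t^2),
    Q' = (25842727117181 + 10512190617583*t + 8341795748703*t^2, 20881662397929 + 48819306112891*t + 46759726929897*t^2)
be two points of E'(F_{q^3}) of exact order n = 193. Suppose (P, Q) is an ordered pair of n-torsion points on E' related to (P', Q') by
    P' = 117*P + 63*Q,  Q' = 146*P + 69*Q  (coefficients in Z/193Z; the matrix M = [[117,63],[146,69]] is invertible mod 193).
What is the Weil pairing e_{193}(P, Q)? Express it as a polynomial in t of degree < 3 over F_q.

The 193-Weil pairing on E[193] over F_{57359331067153} is alternating-bilinear: e_{193}(P',Q') = e_{193}(P,Q)^det(M).
Hence e(P,Q) = e(P',Q')^{117} where 117 = 33^{-1} mod 193.
Double-and-add over 11000001: 8-1 doublings, 3-1 additions; each step l_{T,T}/v_{2T} or l_{T,P'}/v at Q'+S for random S.
Miller gives e_{193}(P',Q') = 33590641454914 + 30099803971061*t + 33811995717941*t^2 in F_{57359331067153^3}.
e_{193}(P,Q) = (33590641454914 + 30099803971061*t + 33811995717941*t^2)^{117} = 13324295222688 + 49620913989731*t + 32652407947904*t^2.

13324295222688 + 49620913989731*t + 32652407947904*t^2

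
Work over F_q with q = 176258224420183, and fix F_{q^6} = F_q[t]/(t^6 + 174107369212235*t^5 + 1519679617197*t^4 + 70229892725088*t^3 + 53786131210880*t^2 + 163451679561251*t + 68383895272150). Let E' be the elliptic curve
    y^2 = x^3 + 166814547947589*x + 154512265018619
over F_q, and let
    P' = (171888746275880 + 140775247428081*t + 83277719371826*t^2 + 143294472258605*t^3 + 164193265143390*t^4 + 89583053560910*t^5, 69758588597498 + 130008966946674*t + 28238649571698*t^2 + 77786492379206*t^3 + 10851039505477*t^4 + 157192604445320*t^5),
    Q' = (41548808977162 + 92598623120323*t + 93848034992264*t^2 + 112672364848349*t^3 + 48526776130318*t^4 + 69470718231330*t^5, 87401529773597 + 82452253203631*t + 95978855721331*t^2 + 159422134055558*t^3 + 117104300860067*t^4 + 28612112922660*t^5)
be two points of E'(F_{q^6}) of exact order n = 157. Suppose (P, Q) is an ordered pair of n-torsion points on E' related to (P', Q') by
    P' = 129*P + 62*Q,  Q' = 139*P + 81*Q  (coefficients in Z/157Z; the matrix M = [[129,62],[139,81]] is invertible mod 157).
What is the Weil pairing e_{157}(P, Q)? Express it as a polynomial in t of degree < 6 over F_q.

Under M = [[129,62],[139,81]] in GL_2(Z/157), e_{157}(P',Q') = e_{157}(P,Q)^(129*81-62*139 mod 157).
Hence e(P,Q) = e(P',Q')^{77} where 77 = 104^{-1} mod 157.
n = 157 = (10011101)_2 (8 bits, wt 5); accumulate f_{157,P'}(Q'+S)/f_{157,P'}(S) along the 7-step ladder.
The quotient is 9238495180325 + 157575674752539*t + 101132902008931*t^2 + 141994429467805*t^3 + 175326952111958*t^4 + 71536406417322*t^5.
e_{157}(P,Q) = (9238495180325 + 157575674752539*t + 101132902008931*t^2 + 141994429467805*t^3 + 175326952111958*t^4 + 71536406417322*t^5)^{77} = 3590812847588 + 126527218723893*t + 96121353980393*t^2 + 57810469834541*t^3 + 143602667919345*t^4 + 139938804138297*t^5.

3590812847588 + 126527218723893*t + 96121353980393*t^2 + 57810469834541*t^3 + 143602667919345*t^4 + 139938804138297*t^5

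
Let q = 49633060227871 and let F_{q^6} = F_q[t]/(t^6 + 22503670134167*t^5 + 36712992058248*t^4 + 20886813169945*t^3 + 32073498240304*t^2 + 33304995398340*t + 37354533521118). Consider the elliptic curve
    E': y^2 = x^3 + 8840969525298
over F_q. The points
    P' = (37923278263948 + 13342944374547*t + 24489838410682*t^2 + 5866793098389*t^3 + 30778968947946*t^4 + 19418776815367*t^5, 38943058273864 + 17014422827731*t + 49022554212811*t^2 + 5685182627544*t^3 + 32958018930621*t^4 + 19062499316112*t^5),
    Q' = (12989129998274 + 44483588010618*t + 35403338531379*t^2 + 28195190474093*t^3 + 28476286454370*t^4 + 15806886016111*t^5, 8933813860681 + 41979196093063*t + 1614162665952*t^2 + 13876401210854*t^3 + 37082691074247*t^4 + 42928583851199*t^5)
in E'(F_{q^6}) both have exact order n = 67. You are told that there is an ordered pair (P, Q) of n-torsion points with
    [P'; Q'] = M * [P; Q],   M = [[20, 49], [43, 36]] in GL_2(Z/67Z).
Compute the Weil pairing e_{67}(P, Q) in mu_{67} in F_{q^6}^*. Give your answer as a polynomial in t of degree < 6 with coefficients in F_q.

2572200834608 + 42051708290592*t + 6545051219512*t^2 + 23183523566529*t^3 + 34324375764931*t^4 + 16832199522290*t^5

e_{67} is bilinear + alternating on E[67], so e_{67}(20*P + 49*Q, 43*P + 36*Q) = e_{67}(P,Q)^(20*36-49*43).
det M = 20*36 - 49*43 = -1387 = 20 (mod 67); 20^{-1} = 57 (mod 67).
Miller loop for e_{67} over F_{49633060227871^6}: bits of 67 = 1000011; 6 double steps + 2 add steps, l/v at each.
e_{67}(P',Q') = 21942603867610 + 12966047051870*t + 15622606980536*t^2 + 5615535892767*t^3 + 41495590000536*t^4 + 25988624629771*t^5.
e_{67}(P,Q) = (21942603867610 + 12966047051870*t + 15622606980536*t^2 + 5615535892767*t^3 + 41495590000536*t^4 + 25988624629771*t^5)^{57} = 2572200834608 + 42051708290592*t + 6545051219512*t^2 + 23183523566529*t^3 + 34324375764931*t^4 + 16832199522290*t^5.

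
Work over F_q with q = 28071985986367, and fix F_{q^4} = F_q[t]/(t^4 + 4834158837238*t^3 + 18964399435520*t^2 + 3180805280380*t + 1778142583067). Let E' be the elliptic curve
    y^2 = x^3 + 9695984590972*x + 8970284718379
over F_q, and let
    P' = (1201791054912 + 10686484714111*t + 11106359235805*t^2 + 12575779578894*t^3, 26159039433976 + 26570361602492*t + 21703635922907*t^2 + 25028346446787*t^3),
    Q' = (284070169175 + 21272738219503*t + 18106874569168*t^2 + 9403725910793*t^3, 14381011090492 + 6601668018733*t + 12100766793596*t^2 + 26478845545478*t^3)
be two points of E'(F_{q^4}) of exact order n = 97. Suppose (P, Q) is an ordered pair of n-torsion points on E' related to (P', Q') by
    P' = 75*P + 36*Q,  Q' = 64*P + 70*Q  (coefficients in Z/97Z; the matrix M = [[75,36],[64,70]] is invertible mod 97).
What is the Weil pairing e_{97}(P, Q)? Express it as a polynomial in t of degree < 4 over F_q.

The 97-Weil pairing on E[97] over F_{28071985986367} is alternating-bilinear: e_{97}(P',Q') = e_{97}(P,Q)^det(M).
det M = 75*70 - 36*64 = 2946 = 36 (mod 97); 36^{-1} = 62 (mod 97).
Build f_{97,P'} and f_{97,Q'} via the 7-bit ladder of 97=1100001_2; evaluate at shifted divisors; quotient in F_{28071985986367^4}.
Result: e(P',Q') = 8942665711399 + 23320017904830*t + 11126935153745*t^2 + 5037416253657*t^3.
Hence e(P,Q) = 10585146870203 + 17304716638445*t + 7359210216564*t^2 + 26526208649266*t^3 in F_{28071985986367^4}^*.

10585146870203 + 17304716638445*t + 7359210216564*t^2 + 26526208649266*t^3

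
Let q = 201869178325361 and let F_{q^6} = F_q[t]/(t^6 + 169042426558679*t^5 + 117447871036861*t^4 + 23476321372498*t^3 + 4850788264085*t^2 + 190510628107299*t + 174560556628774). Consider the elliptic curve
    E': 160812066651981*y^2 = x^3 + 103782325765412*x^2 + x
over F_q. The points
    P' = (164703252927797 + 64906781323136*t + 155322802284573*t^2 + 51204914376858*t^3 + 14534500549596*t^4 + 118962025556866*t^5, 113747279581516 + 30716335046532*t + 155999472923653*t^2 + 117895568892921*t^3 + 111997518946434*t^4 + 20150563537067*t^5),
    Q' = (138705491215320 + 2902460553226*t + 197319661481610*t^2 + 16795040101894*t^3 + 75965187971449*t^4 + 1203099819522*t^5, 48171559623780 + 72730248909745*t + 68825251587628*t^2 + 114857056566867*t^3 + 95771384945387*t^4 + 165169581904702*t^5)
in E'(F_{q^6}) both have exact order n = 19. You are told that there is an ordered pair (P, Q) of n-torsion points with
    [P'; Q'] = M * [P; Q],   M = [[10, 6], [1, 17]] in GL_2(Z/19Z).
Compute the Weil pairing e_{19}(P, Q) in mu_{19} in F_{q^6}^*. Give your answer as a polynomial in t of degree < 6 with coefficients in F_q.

130180164974555 + 52881285668566*t + 144730003861240*t^2 + 80623176949484*t^3 + 80487628876105*t^4 + 38943039848565*t^5

Under M = [[10,6],[1,17]] in GL_2(Z/19), e_{19}(P',Q') = e_{19}(P,Q)^(10*17-6*1 mod 19).
det M = 10*17 - 6*1 = 164 = 12 (mod 19); 12^{-1} = 8 (mod 19).
Undo Montgomery via alpha=69558530556277, beta=67197464403668: (a',b')=(177511879644284,64310396175610) over F_{201869178325361}.
Double-and-add over 10011: 5-1 doublings, 3-1 additions; each step l_{T,T}/v_{2T} or l_{T,P'}/v at Q'+S for random S.
Result: e(P',Q') = 9881217245490 + 197270821683501*t + 121433667823443*t^2 + 129232512105192*t^3 + 8216978839748*t^4 + 148343200050937*t^5.
Thus e_{19}(P,Q) = 130180164974555 + 52881285668566*t + 144730003861240*t^2 + 80623176949484*t^3 + 80487628876105*t^4 + 38943039848565*t^5.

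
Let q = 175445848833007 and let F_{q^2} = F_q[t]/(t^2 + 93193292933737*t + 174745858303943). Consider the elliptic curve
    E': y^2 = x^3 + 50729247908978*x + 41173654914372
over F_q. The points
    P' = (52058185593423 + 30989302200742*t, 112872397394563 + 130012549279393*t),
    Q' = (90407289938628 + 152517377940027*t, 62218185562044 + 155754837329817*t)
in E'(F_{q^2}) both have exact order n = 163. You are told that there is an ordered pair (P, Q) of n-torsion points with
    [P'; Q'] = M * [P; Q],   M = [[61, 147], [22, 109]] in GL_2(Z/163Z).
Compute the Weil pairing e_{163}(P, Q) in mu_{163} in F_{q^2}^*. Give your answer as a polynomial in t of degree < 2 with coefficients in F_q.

Since e_{163}(P,P)=e_{163}(Q,Q)=1 and e_{163}(Q,P)=e_{163}(P,Q)^{-1}, expanding e_{163}(61*P + 147*Q,22*P + 109*Q) leaves e(P,Q)^det(M).
So e_{163}(P,Q) = e_{163}(P',Q')^{61}, since 155*61 = 1 mod 163.
n = 163 = (10100011)_2 (8 bits, wt 4); accumulate f_{163,P'}(Q'+S)/f_{163,P'}(S) along the 7-step ladder.
So e_{163}(P',Q') = 54637402933232 + 100013667886078*t.
Hence e(P,Q) = 132766256226071 + 87399578287743*t in F_{175445848833007^2}^*.

132766256226071 + 87399578287743*t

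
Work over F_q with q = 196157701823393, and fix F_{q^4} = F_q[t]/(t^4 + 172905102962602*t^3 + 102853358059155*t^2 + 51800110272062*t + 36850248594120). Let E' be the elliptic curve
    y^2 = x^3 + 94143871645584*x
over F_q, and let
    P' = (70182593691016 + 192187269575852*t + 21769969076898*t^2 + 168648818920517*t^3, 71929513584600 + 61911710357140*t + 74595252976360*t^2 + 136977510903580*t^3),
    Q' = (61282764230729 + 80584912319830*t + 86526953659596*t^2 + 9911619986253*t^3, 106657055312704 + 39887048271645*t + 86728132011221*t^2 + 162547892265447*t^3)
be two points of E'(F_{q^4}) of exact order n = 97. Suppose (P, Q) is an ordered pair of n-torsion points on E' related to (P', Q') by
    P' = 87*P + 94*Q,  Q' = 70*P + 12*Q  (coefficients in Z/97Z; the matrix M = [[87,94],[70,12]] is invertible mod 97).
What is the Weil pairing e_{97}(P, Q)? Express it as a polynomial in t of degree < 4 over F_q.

58033770521963 + 127118565382867*t + 63251142816570*t^2 + 5008321596703*t^3

e_{97} is bilinear + alternating on E[97], so e_{97}(87*P + 94*Q, 70*P + 12*Q) = e_{97}(P,Q)^(87*12-94*70).
det M = 87*12 - 94*70 = -5536 = 90 (mod 97); 90^{-1} = 83 (mod 97).
Double-and-add over 1100001: 7-1 doublings, 3-1 additions; each step l_{T,T}/v_{2T} or l_{T,P'}/v at Q'+S for random S.
e_{97}(P',Q') = 164255779901195 + 74948266004984*t + 104608015824340*t^2 + 111303356319300*t^3.
Finally e_{97}(P,Q) = 58033770521963 + 127118565382867*t + 63251142816570*t^2 + 5008321596703*t^3.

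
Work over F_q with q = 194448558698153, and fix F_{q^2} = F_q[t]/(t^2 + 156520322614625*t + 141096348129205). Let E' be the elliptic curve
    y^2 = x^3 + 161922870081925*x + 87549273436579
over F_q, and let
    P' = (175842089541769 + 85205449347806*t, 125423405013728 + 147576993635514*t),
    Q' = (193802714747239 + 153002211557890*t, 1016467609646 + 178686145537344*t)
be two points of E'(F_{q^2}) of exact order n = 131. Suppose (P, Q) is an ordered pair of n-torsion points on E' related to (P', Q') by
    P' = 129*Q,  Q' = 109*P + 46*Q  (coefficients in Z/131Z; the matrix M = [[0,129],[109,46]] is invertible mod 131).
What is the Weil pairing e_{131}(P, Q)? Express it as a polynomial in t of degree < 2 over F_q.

129490039281361 + 58532989764588*t

The 131-Weil pairing on E[131] over F_{194448558698153} is alternating-bilinear: e_{131}(P',Q') = e_{131}(P,Q)^det(M).
So e_{131}(P,Q) = e_{131}(P',Q')^{128}, since 87*128 = 1 mod 131.
Build f_{131,P'} and f_{131,Q'} via the 8-bit ladder of 131=10000011_2; evaluate at shifted divisors; quotient in F_{194448558698153^2}.
The quotient is 98265967501618 + 64300173419782*t.
Raise to 128: e(P,Q) = 129490039281361 + 58532989764588*t in mu_{131}.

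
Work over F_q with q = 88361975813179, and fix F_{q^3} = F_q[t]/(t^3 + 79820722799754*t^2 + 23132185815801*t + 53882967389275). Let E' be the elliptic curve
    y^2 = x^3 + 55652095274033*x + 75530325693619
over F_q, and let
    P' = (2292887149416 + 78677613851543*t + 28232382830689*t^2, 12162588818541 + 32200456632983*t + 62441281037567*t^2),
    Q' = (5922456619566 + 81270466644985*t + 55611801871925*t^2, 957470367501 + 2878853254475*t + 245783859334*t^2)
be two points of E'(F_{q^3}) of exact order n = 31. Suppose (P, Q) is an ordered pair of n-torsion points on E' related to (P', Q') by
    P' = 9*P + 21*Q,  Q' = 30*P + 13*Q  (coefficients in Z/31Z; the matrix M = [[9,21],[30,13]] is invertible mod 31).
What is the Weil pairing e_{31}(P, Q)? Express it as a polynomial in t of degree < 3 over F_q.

Alternating bilinearity on E[31] (values in mu_{31} in F_{88361975813179^3}) gives e(P',Q') = e(P,Q)^det(M).
det(M) mod 31 = 14; its inverse in (Z/31)^* is 20 (check: 14*20 mod 31 = 1).
Double-and-add over 11111: 5-1 doublings, 5-1 additions; each step l_{T,T}/v_{2T} or l_{T,P'}/v at Q'+S for random S.
e_{31}(P',Q') = 65028678481284 + 7586024174631*t + 22525952212287*t^2.
Hence e(P,Q) = 69825218315100 + 21191236810070*t + 58903732689561*t^2 in F_{88361975813179^3}^*.

69825218315100 + 21191236810070*t + 58903732689561*t^2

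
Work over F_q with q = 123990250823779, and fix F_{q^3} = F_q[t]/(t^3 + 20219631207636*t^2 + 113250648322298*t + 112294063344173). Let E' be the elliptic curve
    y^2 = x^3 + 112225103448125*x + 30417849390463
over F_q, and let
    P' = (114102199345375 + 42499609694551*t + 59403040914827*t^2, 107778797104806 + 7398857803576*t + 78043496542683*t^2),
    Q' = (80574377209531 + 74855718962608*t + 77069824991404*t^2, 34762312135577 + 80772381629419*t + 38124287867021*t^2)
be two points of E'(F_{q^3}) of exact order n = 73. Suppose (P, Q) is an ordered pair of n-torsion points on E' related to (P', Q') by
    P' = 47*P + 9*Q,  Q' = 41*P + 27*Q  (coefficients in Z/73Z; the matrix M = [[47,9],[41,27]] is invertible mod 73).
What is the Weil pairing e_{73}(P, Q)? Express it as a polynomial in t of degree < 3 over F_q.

Since e_{73}(P,P)=e_{73}(Q,Q)=1 and e_{73}(Q,P)=e_{73}(P,Q)^{-1}, expanding e_{73}(47*P + 9*Q,41*P + 27*Q) leaves e(P,Q)^det(M).
det M = 47*27 - 9*41 = 900 = 24 (mod 73); 24^{-1} = 70 (mod 73).
Double-and-add over 1001001: 7-1 doublings, 3-1 additions; each step l_{T,T}/v_{2T} or l_{T,P'}/v at Q'+S for random S.
Result: e(P',Q') = 30068993300573 + 101916543730737*t + 47366093452963*t^2.
e_{73}(P,Q) = (30068993300573 + 101916543730737*t + 47366093452963*t^2)^{70} = 78600842080152 + 62705228355906*t + 30645563288139*t^2.

78600842080152 + 62705228355906*t + 30645563288139*t^2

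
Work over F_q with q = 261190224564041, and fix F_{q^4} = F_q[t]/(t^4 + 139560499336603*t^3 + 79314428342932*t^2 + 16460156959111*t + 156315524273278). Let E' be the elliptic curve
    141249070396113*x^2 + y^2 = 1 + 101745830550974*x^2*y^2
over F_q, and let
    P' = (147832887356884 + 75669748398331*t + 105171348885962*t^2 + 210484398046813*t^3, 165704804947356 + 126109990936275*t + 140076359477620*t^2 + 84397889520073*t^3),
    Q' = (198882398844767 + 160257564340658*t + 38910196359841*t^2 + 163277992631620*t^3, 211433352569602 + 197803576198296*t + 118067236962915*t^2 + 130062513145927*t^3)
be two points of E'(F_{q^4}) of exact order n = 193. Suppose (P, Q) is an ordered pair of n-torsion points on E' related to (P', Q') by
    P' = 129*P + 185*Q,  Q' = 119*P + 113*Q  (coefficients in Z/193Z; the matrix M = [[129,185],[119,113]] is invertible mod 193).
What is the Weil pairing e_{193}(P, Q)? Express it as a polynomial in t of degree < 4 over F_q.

35632924820634 + 233483760900015*t + 100167093633116*t^2 + 209358614411391*t^3

The 193-Weil pairing on E[193] over F_{261190224564041} is alternating-bilinear: e_{193}(P',Q') = e_{193}(P,Q)^det(M).
det M = 129*113 - 185*119 = -7438 = 89 (mod 193); 89^{-1} = 180 (mod 193).
Edwards->Montgomery: u=(1+y)/(1-y), v=u/x -> 35865627619215v^2=u^3+101147962018924u^2+u; then x_W=75173366102295u+258157670627882: y^2=x^3+65016510457483*x+209586669381966.
Run Miller on y^2=x^3+65016510457483*x+209586669381966 over F_{261190224564041}: ladder 11000001 (8 bits); e = f_P(D_Q)/f_Q(D_P).
Result: e(P',Q') = 177728960465714 + 240548689164947*t + 205412391275588*t^2 + 118427602282327*t^3.
(177728960465714 + 240548689164947*t + 205412391275588*t^2 + 118427602282327*t^3)^{180} mod (261190224564041,f) = 35632924820634 + 233483760900015*t + 100167093633116*t^2 + 209358614411391*t^3.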